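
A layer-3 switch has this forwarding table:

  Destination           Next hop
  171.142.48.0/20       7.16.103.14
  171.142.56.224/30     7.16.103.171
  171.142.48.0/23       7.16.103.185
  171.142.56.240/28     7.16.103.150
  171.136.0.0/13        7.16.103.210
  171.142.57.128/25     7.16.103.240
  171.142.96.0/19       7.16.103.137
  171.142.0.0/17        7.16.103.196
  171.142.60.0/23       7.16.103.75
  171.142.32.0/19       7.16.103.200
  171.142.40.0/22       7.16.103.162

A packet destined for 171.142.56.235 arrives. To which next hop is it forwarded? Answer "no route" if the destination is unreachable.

Routes whose prefix contains 171.142.56.235:
  171.136.0.0/13 (171.136.0.0 - 171.143.255.255) -> 7.16.103.210
  171.142.0.0/17 (171.142.0.0 - 171.142.127.255) -> 7.16.103.196
  171.142.32.0/19 (171.142.32.0 - 171.142.63.255) -> 7.16.103.200
  171.142.48.0/20 (171.142.48.0 - 171.142.63.255) -> 7.16.103.14
More-specific entries that do NOT match:
  171.142.56.224/30 (171.142.56.224 - 171.142.56.227) does not contain 171.142.56.235
  171.142.56.240/28 (171.142.56.240 - 171.142.56.255) does not contain 171.142.56.235
  171.142.57.128/25 (171.142.57.128 - 171.142.57.255) does not contain 171.142.56.235
  171.142.48.0/23 (171.142.48.0 - 171.142.49.255) does not contain 171.142.56.235
  171.142.60.0/23 (171.142.60.0 - 171.142.61.255) does not contain 171.142.56.235
  171.142.40.0/22 (171.142.40.0 - 171.142.43.255) does not contain 171.142.56.235
Longest matching prefix is /20 -> next hop 7.16.103.14.

7.16.103.14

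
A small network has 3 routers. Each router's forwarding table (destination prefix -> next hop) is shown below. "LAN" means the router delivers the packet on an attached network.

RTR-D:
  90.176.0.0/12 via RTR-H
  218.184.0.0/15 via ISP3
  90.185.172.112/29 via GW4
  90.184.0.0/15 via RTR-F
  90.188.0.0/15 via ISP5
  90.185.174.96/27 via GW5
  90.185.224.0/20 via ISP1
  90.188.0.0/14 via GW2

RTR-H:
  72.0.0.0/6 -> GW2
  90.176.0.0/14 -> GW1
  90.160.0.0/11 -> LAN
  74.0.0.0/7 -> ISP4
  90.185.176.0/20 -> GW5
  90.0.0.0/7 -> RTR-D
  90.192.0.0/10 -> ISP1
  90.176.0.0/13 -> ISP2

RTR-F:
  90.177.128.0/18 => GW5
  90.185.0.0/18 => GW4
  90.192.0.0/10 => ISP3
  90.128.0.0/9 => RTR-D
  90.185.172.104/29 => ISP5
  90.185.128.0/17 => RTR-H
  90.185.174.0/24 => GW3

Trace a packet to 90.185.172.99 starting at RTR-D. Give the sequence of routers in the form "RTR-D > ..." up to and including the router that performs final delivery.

At RTR-D: longest match for 90.185.172.99 is 90.184.0.0/15 -> RTR-F
At RTR-F: longest match for 90.185.172.99 is 90.185.128.0/17 -> RTR-H
At RTR-H: longest match for 90.185.172.99 is 90.160.0.0/11 -> LAN

RTR-D > RTR-F > RTR-H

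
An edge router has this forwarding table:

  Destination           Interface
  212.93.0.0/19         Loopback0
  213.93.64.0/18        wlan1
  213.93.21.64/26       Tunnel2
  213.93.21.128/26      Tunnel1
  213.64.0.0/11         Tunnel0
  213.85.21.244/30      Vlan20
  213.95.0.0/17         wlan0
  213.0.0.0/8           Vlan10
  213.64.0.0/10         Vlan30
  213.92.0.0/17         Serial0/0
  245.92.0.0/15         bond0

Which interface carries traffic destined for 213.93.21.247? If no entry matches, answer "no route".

Tunnel0

Routes whose prefix contains 213.93.21.247:
  213.0.0.0/8 (213.0.0.0 - 213.255.255.255) -> Vlan10
  213.64.0.0/10 (213.64.0.0 - 213.127.255.255) -> Vlan30
  213.64.0.0/11 (213.64.0.0 - 213.95.255.255) -> Tunnel0
More-specific entries that do NOT match:
  213.85.21.244/30 (213.85.21.244 - 213.85.21.247) does not contain 213.93.21.247
  213.93.21.64/26 (213.93.21.64 - 213.93.21.127) does not contain 213.93.21.247
  213.93.21.128/26 (213.93.21.128 - 213.93.21.191) does not contain 213.93.21.247
  212.93.0.0/19 (212.93.0.0 - 212.93.31.255) does not contain 213.93.21.247
  213.93.64.0/18 (213.93.64.0 - 213.93.127.255) does not contain 213.93.21.247
  213.95.0.0/17 (213.95.0.0 - 213.95.127.255) does not contain 213.93.21.247
  213.92.0.0/17 (213.92.0.0 - 213.92.127.255) does not contain 213.93.21.247
  245.92.0.0/15 (245.92.0.0 - 245.93.255.255) does not contain 213.93.21.247
Longest matching prefix is /11 -> interface Tunnel0.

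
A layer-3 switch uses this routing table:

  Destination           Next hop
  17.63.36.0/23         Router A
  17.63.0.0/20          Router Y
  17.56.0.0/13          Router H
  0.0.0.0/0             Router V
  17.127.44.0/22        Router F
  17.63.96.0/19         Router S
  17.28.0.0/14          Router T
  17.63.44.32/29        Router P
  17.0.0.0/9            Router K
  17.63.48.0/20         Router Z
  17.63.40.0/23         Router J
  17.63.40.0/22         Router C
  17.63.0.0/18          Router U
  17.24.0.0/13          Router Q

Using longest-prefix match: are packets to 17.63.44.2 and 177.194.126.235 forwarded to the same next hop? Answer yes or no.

17.63.44.2: longest match 17.63.0.0/18 -> Router U
177.194.126.235: longest match 0.0.0.0/0 -> Router V

no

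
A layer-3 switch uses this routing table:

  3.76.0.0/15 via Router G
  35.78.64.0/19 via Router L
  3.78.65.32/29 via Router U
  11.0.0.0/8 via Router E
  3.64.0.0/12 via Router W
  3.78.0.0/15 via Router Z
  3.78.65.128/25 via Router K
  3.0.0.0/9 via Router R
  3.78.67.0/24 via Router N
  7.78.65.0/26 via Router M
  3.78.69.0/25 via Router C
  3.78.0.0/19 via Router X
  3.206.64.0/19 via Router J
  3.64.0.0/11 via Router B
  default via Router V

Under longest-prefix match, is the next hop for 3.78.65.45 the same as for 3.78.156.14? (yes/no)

yes

3.78.65.45: longest match 3.78.0.0/15 -> Router Z
3.78.156.14: longest match 3.78.0.0/15 -> Router Z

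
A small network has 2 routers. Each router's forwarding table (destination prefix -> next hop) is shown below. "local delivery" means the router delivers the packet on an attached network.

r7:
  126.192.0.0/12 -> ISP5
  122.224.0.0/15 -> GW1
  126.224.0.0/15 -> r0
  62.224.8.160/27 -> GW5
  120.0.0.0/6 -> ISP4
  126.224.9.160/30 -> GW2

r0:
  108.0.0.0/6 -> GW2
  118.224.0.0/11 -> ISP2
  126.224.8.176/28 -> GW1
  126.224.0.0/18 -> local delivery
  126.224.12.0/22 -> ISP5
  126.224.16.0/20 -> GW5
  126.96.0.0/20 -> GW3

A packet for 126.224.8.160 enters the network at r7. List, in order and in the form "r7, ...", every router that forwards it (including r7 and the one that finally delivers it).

At r7: longest match for 126.224.8.160 is 126.224.0.0/15 -> r0
At r0: longest match for 126.224.8.160 is 126.224.0.0/18 -> local delivery

r7, r0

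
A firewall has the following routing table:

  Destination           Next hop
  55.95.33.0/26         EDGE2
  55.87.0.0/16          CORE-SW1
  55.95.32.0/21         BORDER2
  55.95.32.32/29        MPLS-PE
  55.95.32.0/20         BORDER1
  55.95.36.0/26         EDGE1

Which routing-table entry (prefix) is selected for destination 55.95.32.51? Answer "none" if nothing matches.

55.95.32.0/21

Entries matching 55.95.32.51:
  55.95.32.0/20 (55.95.32.0 - 55.95.47.255)
  55.95.32.0/21 (55.95.32.0 - 55.95.39.255)
Most specific is 55.95.32.0/21.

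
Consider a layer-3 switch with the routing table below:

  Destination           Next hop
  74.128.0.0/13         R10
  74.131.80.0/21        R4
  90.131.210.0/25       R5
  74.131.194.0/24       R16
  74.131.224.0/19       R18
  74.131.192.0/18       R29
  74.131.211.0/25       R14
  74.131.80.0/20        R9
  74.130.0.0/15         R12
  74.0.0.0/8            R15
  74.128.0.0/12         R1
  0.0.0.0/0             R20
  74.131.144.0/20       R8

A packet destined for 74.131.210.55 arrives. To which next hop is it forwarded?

R29

Routes whose prefix contains 74.131.210.55:
  0.0.0.0/0 (default, matches everything) -> R20
  74.0.0.0/8 (74.0.0.0 - 74.255.255.255) -> R15
  74.128.0.0/12 (74.128.0.0 - 74.143.255.255) -> R1
  74.128.0.0/13 (74.128.0.0 - 74.135.255.255) -> R10
  74.130.0.0/15 (74.130.0.0 - 74.131.255.255) -> R12
  74.131.192.0/18 (74.131.192.0 - 74.131.255.255) -> R29
More-specific entries that do NOT match:
  90.131.210.0/25 (90.131.210.0 - 90.131.210.127) does not contain 74.131.210.55
  74.131.211.0/25 (74.131.211.0 - 74.131.211.127) does not contain 74.131.210.55
  74.131.194.0/24 (74.131.194.0 - 74.131.194.255) does not contain 74.131.210.55
  74.131.80.0/21 (74.131.80.0 - 74.131.87.255) does not contain 74.131.210.55
  74.131.80.0/20 (74.131.80.0 - 74.131.95.255) does not contain 74.131.210.55
  74.131.144.0/20 (74.131.144.0 - 74.131.159.255) does not contain 74.131.210.55
  74.131.224.0/19 (74.131.224.0 - 74.131.255.255) does not contain 74.131.210.55
Longest matching prefix is /18 -> next hop R29.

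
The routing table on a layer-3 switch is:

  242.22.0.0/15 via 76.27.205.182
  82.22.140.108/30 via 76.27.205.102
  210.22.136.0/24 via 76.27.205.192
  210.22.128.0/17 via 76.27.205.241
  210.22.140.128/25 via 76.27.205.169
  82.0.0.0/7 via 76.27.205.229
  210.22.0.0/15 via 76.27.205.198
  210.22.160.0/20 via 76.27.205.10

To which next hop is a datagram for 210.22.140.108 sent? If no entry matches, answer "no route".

Routes whose prefix contains 210.22.140.108:
  210.22.0.0/15 (210.22.0.0 - 210.23.255.255) -> 76.27.205.198
  210.22.128.0/17 (210.22.128.0 - 210.22.255.255) -> 76.27.205.241
More-specific entries that do NOT match:
  82.22.140.108/30 (82.22.140.108 - 82.22.140.111) does not contain 210.22.140.108
  210.22.140.128/25 (210.22.140.128 - 210.22.140.255) does not contain 210.22.140.108
  210.22.136.0/24 (210.22.136.0 - 210.22.136.255) does not contain 210.22.140.108
  210.22.160.0/20 (210.22.160.0 - 210.22.175.255) does not contain 210.22.140.108
Longest matching prefix is /17 -> next hop 76.27.205.241.

76.27.205.241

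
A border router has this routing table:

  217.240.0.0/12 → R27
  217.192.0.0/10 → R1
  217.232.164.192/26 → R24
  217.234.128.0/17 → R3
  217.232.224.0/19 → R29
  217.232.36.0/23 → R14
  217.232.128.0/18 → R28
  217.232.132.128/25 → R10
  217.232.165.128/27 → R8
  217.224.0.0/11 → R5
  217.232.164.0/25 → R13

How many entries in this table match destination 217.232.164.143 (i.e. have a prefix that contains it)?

Prefixes containing 217.232.164.143:
  217.192.0.0/10 (217.192.0.0 - 217.255.255.255)
  217.224.0.0/11 (217.224.0.0 - 217.255.255.255)
  217.232.128.0/18 (217.232.128.0 - 217.232.191.255)
Total matching entries: 3.

3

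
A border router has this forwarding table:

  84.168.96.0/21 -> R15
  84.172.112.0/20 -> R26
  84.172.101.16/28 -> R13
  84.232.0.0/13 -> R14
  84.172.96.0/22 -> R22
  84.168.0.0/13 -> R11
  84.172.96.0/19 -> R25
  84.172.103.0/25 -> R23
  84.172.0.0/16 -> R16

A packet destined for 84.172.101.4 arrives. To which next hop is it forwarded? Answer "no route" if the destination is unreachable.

Routes whose prefix contains 84.172.101.4:
  84.168.0.0/13 (84.168.0.0 - 84.175.255.255) -> R11
  84.172.0.0/16 (84.172.0.0 - 84.172.255.255) -> R16
  84.172.96.0/19 (84.172.96.0 - 84.172.127.255) -> R25
More-specific entries that do NOT match:
  84.172.101.16/28 (84.172.101.16 - 84.172.101.31) does not contain 84.172.101.4
  84.172.103.0/25 (84.172.103.0 - 84.172.103.127) does not contain 84.172.101.4
  84.172.96.0/22 (84.172.96.0 - 84.172.99.255) does not contain 84.172.101.4
  84.168.96.0/21 (84.168.96.0 - 84.168.103.255) does not contain 84.172.101.4
  84.172.112.0/20 (84.172.112.0 - 84.172.127.255) does not contain 84.172.101.4
Longest matching prefix is /19 -> next hop R25.

R25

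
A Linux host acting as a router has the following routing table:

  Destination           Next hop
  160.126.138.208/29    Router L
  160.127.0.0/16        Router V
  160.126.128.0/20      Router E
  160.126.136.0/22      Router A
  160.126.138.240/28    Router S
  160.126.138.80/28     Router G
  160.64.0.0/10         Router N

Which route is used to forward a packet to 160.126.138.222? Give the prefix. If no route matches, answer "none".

Entries matching 160.126.138.222:
  160.64.0.0/10 (160.64.0.0 - 160.127.255.255)
  160.126.128.0/20 (160.126.128.0 - 160.126.143.255)
  160.126.136.0/22 (160.126.136.0 - 160.126.139.255)
Most specific is 160.126.136.0/22.

160.126.136.0/22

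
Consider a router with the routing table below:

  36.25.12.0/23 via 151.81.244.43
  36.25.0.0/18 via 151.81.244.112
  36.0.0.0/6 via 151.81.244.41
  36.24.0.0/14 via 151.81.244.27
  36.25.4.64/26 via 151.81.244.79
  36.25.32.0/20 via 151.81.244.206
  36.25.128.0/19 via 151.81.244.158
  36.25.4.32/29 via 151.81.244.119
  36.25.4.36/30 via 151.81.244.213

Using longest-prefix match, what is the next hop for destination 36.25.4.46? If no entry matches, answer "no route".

Routes whose prefix contains 36.25.4.46:
  36.0.0.0/6 (36.0.0.0 - 39.255.255.255) -> 151.81.244.41
  36.24.0.0/14 (36.24.0.0 - 36.27.255.255) -> 151.81.244.27
  36.25.0.0/18 (36.25.0.0 - 36.25.63.255) -> 151.81.244.112
More-specific entries that do NOT match:
  36.25.4.36/30 (36.25.4.36 - 36.25.4.39) does not contain 36.25.4.46
  36.25.4.32/29 (36.25.4.32 - 36.25.4.39) does not contain 36.25.4.46
  36.25.4.64/26 (36.25.4.64 - 36.25.4.127) does not contain 36.25.4.46
  36.25.12.0/23 (36.25.12.0 - 36.25.13.255) does not contain 36.25.4.46
  36.25.32.0/20 (36.25.32.0 - 36.25.47.255) does not contain 36.25.4.46
  36.25.128.0/19 (36.25.128.0 - 36.25.159.255) does not contain 36.25.4.46
Longest matching prefix is /18 -> next hop 151.81.244.112.

151.81.244.112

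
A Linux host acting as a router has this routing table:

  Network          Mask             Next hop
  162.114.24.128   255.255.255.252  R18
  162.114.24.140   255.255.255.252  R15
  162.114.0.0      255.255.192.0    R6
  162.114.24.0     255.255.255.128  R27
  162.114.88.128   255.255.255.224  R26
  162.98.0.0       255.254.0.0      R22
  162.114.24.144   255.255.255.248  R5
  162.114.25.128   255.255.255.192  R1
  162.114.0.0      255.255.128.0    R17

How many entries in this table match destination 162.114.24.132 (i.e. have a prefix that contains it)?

2

Prefixes containing 162.114.24.132:
  162.114.0.0/17 (162.114.0.0 - 162.114.127.255)
  162.114.0.0/18 (162.114.0.0 - 162.114.63.255)
Total matching entries: 2.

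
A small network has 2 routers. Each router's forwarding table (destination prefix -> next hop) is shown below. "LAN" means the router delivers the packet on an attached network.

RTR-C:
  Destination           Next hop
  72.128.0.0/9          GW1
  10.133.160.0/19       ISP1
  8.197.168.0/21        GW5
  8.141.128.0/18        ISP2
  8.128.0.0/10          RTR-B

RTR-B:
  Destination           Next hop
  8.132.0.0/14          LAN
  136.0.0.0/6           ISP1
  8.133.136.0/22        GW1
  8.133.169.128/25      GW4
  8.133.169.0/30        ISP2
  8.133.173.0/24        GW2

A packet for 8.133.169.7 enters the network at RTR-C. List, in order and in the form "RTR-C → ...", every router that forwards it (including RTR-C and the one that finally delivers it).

RTR-C → RTR-B

At RTR-C: longest match for 8.133.169.7 is 8.128.0.0/10 -> RTR-B
At RTR-B: longest match for 8.133.169.7 is 8.132.0.0/14 -> LAN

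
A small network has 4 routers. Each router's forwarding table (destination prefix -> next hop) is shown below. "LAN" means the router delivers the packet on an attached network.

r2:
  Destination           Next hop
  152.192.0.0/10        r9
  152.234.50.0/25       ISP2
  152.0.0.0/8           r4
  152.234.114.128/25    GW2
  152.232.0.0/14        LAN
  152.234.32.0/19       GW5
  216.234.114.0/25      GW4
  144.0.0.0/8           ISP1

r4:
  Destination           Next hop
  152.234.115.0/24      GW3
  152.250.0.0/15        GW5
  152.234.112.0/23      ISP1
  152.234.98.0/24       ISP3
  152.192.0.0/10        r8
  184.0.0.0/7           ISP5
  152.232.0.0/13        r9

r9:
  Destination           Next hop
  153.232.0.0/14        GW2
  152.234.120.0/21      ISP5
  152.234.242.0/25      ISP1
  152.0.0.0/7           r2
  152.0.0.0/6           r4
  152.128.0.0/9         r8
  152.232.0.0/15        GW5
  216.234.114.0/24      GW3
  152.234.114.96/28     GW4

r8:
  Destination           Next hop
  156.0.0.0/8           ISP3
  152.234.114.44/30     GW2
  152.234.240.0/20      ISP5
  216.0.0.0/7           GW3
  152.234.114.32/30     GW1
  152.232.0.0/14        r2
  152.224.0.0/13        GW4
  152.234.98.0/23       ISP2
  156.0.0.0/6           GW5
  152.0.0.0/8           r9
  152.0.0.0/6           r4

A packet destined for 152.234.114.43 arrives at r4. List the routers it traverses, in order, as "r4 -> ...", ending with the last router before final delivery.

r4 -> r9 -> r8 -> r2

At r4: longest match for 152.234.114.43 is 152.232.0.0/13 -> r9
At r9: longest match for 152.234.114.43 is 152.128.0.0/9 -> r8
At r8: longest match for 152.234.114.43 is 152.232.0.0/14 -> r2
At r2: longest match for 152.234.114.43 is 152.232.0.0/14 -> LAN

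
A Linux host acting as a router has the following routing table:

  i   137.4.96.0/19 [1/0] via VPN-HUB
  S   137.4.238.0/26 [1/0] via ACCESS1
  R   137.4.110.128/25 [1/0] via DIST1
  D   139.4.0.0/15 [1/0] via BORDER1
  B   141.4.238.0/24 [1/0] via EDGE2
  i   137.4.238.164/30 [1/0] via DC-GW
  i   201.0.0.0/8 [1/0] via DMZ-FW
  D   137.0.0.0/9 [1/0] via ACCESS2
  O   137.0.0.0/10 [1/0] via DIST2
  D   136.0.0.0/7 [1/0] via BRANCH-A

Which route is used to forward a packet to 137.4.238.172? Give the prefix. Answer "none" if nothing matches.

Entries matching 137.4.238.172:
  136.0.0.0/7 (136.0.0.0 - 137.255.255.255)
  137.0.0.0/9 (137.0.0.0 - 137.127.255.255)
  137.0.0.0/10 (137.0.0.0 - 137.63.255.255)
Most specific is 137.0.0.0/10.

137.0.0.0/10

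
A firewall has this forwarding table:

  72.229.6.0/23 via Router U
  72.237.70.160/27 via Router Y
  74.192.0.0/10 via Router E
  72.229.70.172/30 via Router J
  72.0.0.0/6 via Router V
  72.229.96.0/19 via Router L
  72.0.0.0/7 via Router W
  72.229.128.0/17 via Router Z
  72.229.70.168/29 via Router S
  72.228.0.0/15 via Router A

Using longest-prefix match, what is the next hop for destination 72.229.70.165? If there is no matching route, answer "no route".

Routes whose prefix contains 72.229.70.165:
  72.0.0.0/6 (72.0.0.0 - 75.255.255.255) -> Router V
  72.0.0.0/7 (72.0.0.0 - 73.255.255.255) -> Router W
  72.228.0.0/15 (72.228.0.0 - 72.229.255.255) -> Router A
More-specific entries that do NOT match:
  72.229.70.172/30 (72.229.70.172 - 72.229.70.175) does not contain 72.229.70.165
  72.229.70.168/29 (72.229.70.168 - 72.229.70.175) does not contain 72.229.70.165
  72.237.70.160/27 (72.237.70.160 - 72.237.70.191) does not contain 72.229.70.165
  72.229.6.0/23 (72.229.6.0 - 72.229.7.255) does not contain 72.229.70.165
  72.229.96.0/19 (72.229.96.0 - 72.229.127.255) does not contain 72.229.70.165
  72.229.128.0/17 (72.229.128.0 - 72.229.255.255) does not contain 72.229.70.165
Longest matching prefix is /15 -> next hop Router A.

Router A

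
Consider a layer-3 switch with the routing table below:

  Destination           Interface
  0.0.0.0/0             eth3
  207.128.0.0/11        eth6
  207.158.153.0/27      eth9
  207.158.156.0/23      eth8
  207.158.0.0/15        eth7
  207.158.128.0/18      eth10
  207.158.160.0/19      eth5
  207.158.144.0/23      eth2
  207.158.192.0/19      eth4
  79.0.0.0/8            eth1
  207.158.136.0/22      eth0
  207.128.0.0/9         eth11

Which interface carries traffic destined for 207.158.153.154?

Routes whose prefix contains 207.158.153.154:
  0.0.0.0/0 (default, matches everything) -> eth3
  207.128.0.0/9 (207.128.0.0 - 207.255.255.255) -> eth11
  207.128.0.0/11 (207.128.0.0 - 207.159.255.255) -> eth6
  207.158.0.0/15 (207.158.0.0 - 207.159.255.255) -> eth7
  207.158.128.0/18 (207.158.128.0 - 207.158.191.255) -> eth10
More-specific entries that do NOT match:
  207.158.153.0/27 (207.158.153.0 - 207.158.153.31) does not contain 207.158.153.154
  207.158.156.0/23 (207.158.156.0 - 207.158.157.255) does not contain 207.158.153.154
  207.158.144.0/23 (207.158.144.0 - 207.158.145.255) does not contain 207.158.153.154
  207.158.136.0/22 (207.158.136.0 - 207.158.139.255) does not contain 207.158.153.154
  207.158.160.0/19 (207.158.160.0 - 207.158.191.255) does not contain 207.158.153.154
  207.158.192.0/19 (207.158.192.0 - 207.158.223.255) does not contain 207.158.153.154
Longest matching prefix is /18 -> interface eth10.

eth10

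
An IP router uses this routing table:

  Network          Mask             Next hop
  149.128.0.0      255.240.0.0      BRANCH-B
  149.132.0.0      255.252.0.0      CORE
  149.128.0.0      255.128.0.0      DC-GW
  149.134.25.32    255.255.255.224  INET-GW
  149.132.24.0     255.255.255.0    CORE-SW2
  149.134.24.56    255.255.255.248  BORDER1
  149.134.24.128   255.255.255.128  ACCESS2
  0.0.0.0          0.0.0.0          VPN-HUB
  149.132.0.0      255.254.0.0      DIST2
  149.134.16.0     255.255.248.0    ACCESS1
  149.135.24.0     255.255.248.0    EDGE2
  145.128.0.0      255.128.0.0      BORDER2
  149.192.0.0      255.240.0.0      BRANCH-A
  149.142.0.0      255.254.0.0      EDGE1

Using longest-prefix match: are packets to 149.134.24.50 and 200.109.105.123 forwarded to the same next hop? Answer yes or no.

149.134.24.50: longest match 149.132.0.0/14 -> CORE
200.109.105.123: longest match 0.0.0.0/0 -> VPN-HUB

no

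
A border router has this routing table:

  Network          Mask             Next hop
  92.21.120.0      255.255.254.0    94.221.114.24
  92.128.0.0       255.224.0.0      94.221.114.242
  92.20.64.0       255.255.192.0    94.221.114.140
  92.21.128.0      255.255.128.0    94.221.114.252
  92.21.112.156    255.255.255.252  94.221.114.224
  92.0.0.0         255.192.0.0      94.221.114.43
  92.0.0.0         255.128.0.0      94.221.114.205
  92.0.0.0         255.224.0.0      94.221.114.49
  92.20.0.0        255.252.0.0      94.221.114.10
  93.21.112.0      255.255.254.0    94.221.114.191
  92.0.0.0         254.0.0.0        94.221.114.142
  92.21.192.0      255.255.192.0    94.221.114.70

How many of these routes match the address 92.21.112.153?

Prefixes containing 92.21.112.153:
  92.0.0.0/7 (92.0.0.0 - 93.255.255.255)
  92.0.0.0/9 (92.0.0.0 - 92.127.255.255)
  92.0.0.0/10 (92.0.0.0 - 92.63.255.255)
  92.0.0.0/11 (92.0.0.0 - 92.31.255.255)
  92.20.0.0/14 (92.20.0.0 - 92.23.255.255)
Total matching entries: 5.

5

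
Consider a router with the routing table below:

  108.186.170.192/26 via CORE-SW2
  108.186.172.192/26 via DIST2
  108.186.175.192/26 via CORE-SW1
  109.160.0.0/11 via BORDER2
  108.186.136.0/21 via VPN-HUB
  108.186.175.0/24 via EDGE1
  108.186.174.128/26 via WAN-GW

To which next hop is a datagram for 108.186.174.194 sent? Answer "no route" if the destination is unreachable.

No entry's prefix contains 108.186.174.194; there is no default route.

no route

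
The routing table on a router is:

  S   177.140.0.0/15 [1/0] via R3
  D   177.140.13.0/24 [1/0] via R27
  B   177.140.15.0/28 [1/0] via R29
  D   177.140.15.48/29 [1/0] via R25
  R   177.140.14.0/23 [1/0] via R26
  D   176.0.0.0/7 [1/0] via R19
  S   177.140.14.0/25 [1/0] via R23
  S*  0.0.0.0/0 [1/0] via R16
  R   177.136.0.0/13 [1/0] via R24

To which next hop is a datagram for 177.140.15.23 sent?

Routes whose prefix contains 177.140.15.23:
  0.0.0.0/0 (default, matches everything) -> R16
  176.0.0.0/7 (176.0.0.0 - 177.255.255.255) -> R19
  177.136.0.0/13 (177.136.0.0 - 177.143.255.255) -> R24
  177.140.0.0/15 (177.140.0.0 - 177.141.255.255) -> R3
  177.140.14.0/23 (177.140.14.0 - 177.140.15.255) -> R26
More-specific entries that do NOT match:
  177.140.15.48/29 (177.140.15.48 - 177.140.15.55) does not contain 177.140.15.23
  177.140.15.0/28 (177.140.15.0 - 177.140.15.15) does not contain 177.140.15.23
  177.140.14.0/25 (177.140.14.0 - 177.140.14.127) does not contain 177.140.15.23
  177.140.13.0/24 (177.140.13.0 - 177.140.13.255) does not contain 177.140.15.23
Longest matching prefix is /23 -> next hop R26.

R26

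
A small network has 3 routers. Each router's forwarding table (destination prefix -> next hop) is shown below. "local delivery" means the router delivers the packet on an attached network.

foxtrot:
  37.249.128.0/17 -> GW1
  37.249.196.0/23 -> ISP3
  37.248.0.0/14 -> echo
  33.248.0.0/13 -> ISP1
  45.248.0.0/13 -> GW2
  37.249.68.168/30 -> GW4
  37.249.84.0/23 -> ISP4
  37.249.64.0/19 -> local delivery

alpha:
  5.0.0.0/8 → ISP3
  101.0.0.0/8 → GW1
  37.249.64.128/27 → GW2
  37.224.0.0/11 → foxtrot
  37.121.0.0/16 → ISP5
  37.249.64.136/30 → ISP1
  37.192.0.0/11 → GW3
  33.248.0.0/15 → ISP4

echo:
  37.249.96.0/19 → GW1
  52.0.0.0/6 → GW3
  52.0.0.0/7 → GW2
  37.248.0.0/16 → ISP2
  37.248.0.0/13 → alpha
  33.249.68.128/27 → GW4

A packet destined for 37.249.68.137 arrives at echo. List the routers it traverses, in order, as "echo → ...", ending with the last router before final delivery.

echo → alpha → foxtrot

At echo: longest match for 37.249.68.137 is 37.248.0.0/13 -> alpha
At alpha: longest match for 37.249.68.137 is 37.224.0.0/11 -> foxtrot
At foxtrot: longest match for 37.249.68.137 is 37.249.64.0/19 -> local delivery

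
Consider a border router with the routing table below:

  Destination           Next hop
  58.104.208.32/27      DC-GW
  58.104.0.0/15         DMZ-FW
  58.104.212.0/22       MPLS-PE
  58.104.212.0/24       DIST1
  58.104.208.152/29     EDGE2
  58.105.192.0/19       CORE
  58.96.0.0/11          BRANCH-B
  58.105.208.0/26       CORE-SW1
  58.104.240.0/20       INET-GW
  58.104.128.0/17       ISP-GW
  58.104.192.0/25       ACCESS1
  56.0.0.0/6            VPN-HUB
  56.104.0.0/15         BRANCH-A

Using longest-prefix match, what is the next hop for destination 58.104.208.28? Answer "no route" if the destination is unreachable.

ISP-GW

Routes whose prefix contains 58.104.208.28:
  56.0.0.0/6 (56.0.0.0 - 59.255.255.255) -> VPN-HUB
  58.96.0.0/11 (58.96.0.0 - 58.127.255.255) -> BRANCH-B
  58.104.0.0/15 (58.104.0.0 - 58.105.255.255) -> DMZ-FW
  58.104.128.0/17 (58.104.128.0 - 58.104.255.255) -> ISP-GW
More-specific entries that do NOT match:
  58.104.208.152/29 (58.104.208.152 - 58.104.208.159) does not contain 58.104.208.28
  58.104.208.32/27 (58.104.208.32 - 58.104.208.63) does not contain 58.104.208.28
  58.105.208.0/26 (58.105.208.0 - 58.105.208.63) does not contain 58.104.208.28
  58.104.192.0/25 (58.104.192.0 - 58.104.192.127) does not contain 58.104.208.28
  58.104.212.0/24 (58.104.212.0 - 58.104.212.255) does not contain 58.104.208.28
  58.104.212.0/22 (58.104.212.0 - 58.104.215.255) does not contain 58.104.208.28
  58.104.240.0/20 (58.104.240.0 - 58.104.255.255) does not contain 58.104.208.28
  58.105.192.0/19 (58.105.192.0 - 58.105.223.255) does not contain 58.104.208.28
Longest matching prefix is /17 -> next hop ISP-GW.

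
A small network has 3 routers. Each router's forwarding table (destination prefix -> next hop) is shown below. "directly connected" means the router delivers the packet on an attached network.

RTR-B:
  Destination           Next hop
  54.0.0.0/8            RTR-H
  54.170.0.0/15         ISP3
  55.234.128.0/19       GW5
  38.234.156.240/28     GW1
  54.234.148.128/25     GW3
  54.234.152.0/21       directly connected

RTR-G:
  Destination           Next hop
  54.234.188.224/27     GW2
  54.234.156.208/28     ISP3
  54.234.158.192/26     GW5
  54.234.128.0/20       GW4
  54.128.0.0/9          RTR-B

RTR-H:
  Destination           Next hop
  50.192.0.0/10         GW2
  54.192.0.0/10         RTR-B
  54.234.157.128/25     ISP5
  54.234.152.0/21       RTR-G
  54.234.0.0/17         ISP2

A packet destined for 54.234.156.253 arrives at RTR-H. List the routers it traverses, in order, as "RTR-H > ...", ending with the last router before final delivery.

RTR-H > RTR-G > RTR-B

At RTR-H: longest match for 54.234.156.253 is 54.234.152.0/21 -> RTR-G
At RTR-G: longest match for 54.234.156.253 is 54.128.0.0/9 -> RTR-B
At RTR-B: longest match for 54.234.156.253 is 54.234.152.0/21 -> directly connected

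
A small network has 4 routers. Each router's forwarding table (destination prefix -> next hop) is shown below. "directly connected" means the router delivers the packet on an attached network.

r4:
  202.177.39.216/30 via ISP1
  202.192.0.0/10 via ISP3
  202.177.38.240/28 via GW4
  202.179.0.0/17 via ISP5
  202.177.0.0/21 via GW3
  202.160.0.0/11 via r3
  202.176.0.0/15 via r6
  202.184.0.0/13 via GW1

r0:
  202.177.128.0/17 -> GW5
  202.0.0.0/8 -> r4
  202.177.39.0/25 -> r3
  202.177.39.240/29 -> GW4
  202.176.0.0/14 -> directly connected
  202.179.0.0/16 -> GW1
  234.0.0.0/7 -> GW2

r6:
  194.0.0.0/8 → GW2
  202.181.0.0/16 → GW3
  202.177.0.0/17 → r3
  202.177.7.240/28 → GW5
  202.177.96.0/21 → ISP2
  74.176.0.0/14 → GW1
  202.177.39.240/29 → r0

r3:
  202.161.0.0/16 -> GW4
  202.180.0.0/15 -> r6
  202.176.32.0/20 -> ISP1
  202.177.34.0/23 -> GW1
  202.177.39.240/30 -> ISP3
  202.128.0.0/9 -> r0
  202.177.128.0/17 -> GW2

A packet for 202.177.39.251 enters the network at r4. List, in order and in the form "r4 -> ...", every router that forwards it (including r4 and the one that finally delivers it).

r4 -> r6 -> r3 -> r0

At r4: longest match for 202.177.39.251 is 202.176.0.0/15 -> r6
At r6: longest match for 202.177.39.251 is 202.177.0.0/17 -> r3
At r3: longest match for 202.177.39.251 is 202.128.0.0/9 -> r0
At r0: longest match for 202.177.39.251 is 202.176.0.0/14 -> directly connected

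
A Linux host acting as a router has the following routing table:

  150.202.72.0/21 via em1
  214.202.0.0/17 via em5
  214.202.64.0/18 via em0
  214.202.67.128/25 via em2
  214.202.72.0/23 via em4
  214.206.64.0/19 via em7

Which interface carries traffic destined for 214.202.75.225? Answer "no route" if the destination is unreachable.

Routes whose prefix contains 214.202.75.225:
  214.202.0.0/17 (214.202.0.0 - 214.202.127.255) -> em5
  214.202.64.0/18 (214.202.64.0 - 214.202.127.255) -> em0
More-specific entries that do NOT match:
  214.202.67.128/25 (214.202.67.128 - 214.202.67.255) does not contain 214.202.75.225
  214.202.72.0/23 (214.202.72.0 - 214.202.73.255) does not contain 214.202.75.225
  150.202.72.0/21 (150.202.72.0 - 150.202.79.255) does not contain 214.202.75.225
  214.206.64.0/19 (214.206.64.0 - 214.206.95.255) does not contain 214.202.75.225
Longest matching prefix is /18 -> interface em0.

em0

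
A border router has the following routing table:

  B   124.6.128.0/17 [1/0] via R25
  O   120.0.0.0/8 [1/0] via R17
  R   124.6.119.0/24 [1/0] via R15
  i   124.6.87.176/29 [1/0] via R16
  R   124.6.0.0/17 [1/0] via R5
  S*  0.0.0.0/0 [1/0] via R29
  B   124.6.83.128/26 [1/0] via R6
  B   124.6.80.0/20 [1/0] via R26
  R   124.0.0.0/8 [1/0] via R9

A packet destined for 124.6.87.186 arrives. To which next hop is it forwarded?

R26

Routes whose prefix contains 124.6.87.186:
  0.0.0.0/0 (default, matches everything) -> R29
  124.0.0.0/8 (124.0.0.0 - 124.255.255.255) -> R9
  124.6.0.0/17 (124.6.0.0 - 124.6.127.255) -> R5
  124.6.80.0/20 (124.6.80.0 - 124.6.95.255) -> R26
More-specific entries that do NOT match:
  124.6.87.176/29 (124.6.87.176 - 124.6.87.183) does not contain 124.6.87.186
  124.6.83.128/26 (124.6.83.128 - 124.6.83.191) does not contain 124.6.87.186
  124.6.119.0/24 (124.6.119.0 - 124.6.119.255) does not contain 124.6.87.186
Longest matching prefix is /20 -> next hop R26.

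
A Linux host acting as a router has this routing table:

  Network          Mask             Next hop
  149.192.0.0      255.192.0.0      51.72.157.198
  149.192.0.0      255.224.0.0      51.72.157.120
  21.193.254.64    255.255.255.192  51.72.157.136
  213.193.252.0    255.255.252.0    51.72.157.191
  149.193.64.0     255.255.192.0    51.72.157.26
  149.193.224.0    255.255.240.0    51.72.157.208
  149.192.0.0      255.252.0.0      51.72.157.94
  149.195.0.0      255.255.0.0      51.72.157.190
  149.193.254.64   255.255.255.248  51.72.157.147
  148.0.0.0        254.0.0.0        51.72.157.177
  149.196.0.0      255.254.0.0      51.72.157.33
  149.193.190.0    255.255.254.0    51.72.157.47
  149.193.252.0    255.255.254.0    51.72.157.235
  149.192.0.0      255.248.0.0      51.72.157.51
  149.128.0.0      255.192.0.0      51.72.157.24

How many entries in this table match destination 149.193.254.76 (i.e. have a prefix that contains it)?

5

Prefixes containing 149.193.254.76:
  148.0.0.0/7 (148.0.0.0 - 149.255.255.255)
  149.192.0.0/10 (149.192.0.0 - 149.255.255.255)
  149.192.0.0/11 (149.192.0.0 - 149.223.255.255)
  149.192.0.0/13 (149.192.0.0 - 149.199.255.255)
  149.192.0.0/14 (149.192.0.0 - 149.195.255.255)
Total matching entries: 5.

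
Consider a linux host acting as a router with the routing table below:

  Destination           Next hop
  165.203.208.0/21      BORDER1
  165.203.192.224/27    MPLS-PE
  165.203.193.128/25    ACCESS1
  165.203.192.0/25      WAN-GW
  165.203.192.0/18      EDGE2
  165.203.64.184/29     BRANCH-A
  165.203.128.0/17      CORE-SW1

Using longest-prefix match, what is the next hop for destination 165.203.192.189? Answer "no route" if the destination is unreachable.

EDGE2

Routes whose prefix contains 165.203.192.189:
  165.203.128.0/17 (165.203.128.0 - 165.203.255.255) -> CORE-SW1
  165.203.192.0/18 (165.203.192.0 - 165.203.255.255) -> EDGE2
More-specific entries that do NOT match:
  165.203.64.184/29 (165.203.64.184 - 165.203.64.191) does not contain 165.203.192.189
  165.203.192.224/27 (165.203.192.224 - 165.203.192.255) does not contain 165.203.192.189
  165.203.193.128/25 (165.203.193.128 - 165.203.193.255) does not contain 165.203.192.189
  165.203.192.0/25 (165.203.192.0 - 165.203.192.127) does not contain 165.203.192.189
  165.203.208.0/21 (165.203.208.0 - 165.203.215.255) does not contain 165.203.192.189
Longest matching prefix is /18 -> next hop EDGE2.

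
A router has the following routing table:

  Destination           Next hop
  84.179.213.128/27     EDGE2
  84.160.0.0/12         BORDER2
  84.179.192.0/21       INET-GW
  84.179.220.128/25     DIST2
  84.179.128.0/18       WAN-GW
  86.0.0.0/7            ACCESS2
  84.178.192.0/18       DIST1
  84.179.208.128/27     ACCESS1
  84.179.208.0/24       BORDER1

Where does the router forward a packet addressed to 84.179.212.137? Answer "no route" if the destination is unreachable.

no route

No entry's prefix contains 84.179.212.137; there is no default route.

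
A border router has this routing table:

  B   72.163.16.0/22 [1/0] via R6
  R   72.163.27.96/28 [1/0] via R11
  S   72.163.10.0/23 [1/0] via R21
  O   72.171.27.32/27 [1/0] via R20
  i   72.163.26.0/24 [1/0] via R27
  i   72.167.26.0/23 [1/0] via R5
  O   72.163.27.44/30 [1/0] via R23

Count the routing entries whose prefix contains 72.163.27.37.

0

No listed prefix contains 72.163.27.37.
Total matching entries: 0.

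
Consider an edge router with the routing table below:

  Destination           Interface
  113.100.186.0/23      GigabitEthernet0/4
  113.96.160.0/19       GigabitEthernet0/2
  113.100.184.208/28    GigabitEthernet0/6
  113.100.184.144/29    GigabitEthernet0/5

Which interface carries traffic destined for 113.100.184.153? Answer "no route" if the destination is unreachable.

no route

No entry's prefix contains 113.100.184.153; there is no default route.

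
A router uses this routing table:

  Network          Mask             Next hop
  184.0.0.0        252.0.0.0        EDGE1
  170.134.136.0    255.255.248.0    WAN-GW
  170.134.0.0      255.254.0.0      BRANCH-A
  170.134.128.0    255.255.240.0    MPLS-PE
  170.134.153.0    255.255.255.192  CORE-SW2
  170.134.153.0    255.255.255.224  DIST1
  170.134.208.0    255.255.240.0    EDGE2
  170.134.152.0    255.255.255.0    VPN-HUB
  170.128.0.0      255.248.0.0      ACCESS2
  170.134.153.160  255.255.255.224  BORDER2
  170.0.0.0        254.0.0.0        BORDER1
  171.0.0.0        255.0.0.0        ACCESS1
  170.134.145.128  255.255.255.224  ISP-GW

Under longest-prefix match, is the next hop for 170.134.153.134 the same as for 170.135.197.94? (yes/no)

yes

170.134.153.134: longest match 170.134.0.0/15 -> BRANCH-A
170.135.197.94: longest match 170.134.0.0/15 -> BRANCH-A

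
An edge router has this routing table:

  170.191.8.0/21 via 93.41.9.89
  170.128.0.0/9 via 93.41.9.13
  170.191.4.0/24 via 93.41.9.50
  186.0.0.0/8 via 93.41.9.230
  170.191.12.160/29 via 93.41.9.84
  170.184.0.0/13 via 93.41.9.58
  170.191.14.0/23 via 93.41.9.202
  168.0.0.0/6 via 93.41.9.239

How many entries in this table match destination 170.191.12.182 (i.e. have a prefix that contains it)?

4

Prefixes containing 170.191.12.182:
  168.0.0.0/6 (168.0.0.0 - 171.255.255.255)
  170.128.0.0/9 (170.128.0.0 - 170.255.255.255)
  170.184.0.0/13 (170.184.0.0 - 170.191.255.255)
  170.191.8.0/21 (170.191.8.0 - 170.191.15.255)
Total matching entries: 4.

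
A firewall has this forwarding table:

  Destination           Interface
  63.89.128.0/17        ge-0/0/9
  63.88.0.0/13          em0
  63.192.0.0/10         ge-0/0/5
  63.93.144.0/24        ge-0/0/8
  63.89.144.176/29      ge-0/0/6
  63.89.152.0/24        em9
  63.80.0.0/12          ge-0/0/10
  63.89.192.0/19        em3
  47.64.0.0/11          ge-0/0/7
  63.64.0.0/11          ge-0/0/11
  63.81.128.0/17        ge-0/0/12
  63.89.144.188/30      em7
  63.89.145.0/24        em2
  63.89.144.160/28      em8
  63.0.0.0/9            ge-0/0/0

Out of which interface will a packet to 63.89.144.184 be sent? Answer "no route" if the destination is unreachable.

ge-0/0/9

Routes whose prefix contains 63.89.144.184:
  63.0.0.0/9 (63.0.0.0 - 63.127.255.255) -> ge-0/0/0
  63.64.0.0/11 (63.64.0.0 - 63.95.255.255) -> ge-0/0/11
  63.80.0.0/12 (63.80.0.0 - 63.95.255.255) -> ge-0/0/10
  63.88.0.0/13 (63.88.0.0 - 63.95.255.255) -> em0
  63.89.128.0/17 (63.89.128.0 - 63.89.255.255) -> ge-0/0/9
More-specific entries that do NOT match:
  63.89.144.188/30 (63.89.144.188 - 63.89.144.191) does not contain 63.89.144.184
  63.89.144.176/29 (63.89.144.176 - 63.89.144.183) does not contain 63.89.144.184
  63.89.144.160/28 (63.89.144.160 - 63.89.144.175) does not contain 63.89.144.184
  63.93.144.0/24 (63.93.144.0 - 63.93.144.255) does not contain 63.89.144.184
  63.89.152.0/24 (63.89.152.0 - 63.89.152.255) does not contain 63.89.144.184
  63.89.145.0/24 (63.89.145.0 - 63.89.145.255) does not contain 63.89.144.184
  63.89.192.0/19 (63.89.192.0 - 63.89.223.255) does not contain 63.89.144.184
Longest matching prefix is /17 -> interface ge-0/0/9.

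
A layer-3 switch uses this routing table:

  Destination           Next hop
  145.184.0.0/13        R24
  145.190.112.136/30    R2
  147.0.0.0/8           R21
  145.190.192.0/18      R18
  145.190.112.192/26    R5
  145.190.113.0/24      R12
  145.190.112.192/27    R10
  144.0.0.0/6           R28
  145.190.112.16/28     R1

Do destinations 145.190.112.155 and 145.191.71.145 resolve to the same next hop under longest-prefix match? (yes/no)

145.190.112.155: longest match 145.184.0.0/13 -> R24
145.191.71.145: longest match 145.184.0.0/13 -> R24

yes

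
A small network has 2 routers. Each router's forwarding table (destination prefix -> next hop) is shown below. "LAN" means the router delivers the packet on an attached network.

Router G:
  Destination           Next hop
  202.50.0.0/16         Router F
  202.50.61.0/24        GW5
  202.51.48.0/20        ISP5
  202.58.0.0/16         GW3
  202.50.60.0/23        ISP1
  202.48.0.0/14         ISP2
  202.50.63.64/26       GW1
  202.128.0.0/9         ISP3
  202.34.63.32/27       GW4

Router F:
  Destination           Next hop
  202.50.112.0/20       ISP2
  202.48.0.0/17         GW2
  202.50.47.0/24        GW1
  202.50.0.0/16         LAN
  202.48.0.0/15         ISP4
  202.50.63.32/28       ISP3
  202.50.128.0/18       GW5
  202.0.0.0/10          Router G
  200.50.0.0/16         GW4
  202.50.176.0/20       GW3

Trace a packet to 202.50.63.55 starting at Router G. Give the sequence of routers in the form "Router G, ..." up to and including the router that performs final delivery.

At Router G: longest match for 202.50.63.55 is 202.50.0.0/16 -> Router F
At Router F: longest match for 202.50.63.55 is 202.50.0.0/16 -> LAN

Router G, Router F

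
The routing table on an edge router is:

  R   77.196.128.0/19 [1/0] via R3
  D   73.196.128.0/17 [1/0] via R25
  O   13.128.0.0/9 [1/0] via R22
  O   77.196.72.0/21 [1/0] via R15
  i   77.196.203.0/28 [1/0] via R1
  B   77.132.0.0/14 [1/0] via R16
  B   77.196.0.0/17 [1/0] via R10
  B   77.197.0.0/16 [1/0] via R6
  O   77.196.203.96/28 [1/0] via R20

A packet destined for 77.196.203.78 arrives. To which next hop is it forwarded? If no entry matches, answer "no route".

no route

No entry's prefix contains 77.196.203.78; there is no default route.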